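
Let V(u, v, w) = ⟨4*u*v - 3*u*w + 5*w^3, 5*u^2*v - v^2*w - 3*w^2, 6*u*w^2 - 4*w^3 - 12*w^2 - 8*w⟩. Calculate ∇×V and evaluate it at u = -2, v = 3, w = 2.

(21, 42, -52)

(∇×V)₁ = ∂V₃/∂v − ∂V₂/∂w = v^2 + 6*w
(∇×V)₂ = ∂V₁/∂w − ∂V₃/∂u = -3*u + 9*w^2
(∇×V)₃ = ∂V₂/∂u − ∂V₁/∂v = 10*u*v - 4*u
∇×V = (v^2 + 6*w, -3*u + 9*w^2, 10*u*v - 4*u)
At (-2, 3, 2): (21, 42, -52).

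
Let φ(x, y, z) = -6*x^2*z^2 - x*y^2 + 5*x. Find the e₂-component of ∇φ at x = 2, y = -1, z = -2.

4

(∇φ)_2 = ∂φ/∂y = -2*x*y
At (2, -1, -2): 4.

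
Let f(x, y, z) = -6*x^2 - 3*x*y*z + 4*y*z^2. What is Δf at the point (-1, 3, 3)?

∂²f/∂x² = -12
∂²f/∂y² = 0
∂²f/∂z² = 8*y
∇²f = 8*y - 12
At (-1, 3, 3): 12.

12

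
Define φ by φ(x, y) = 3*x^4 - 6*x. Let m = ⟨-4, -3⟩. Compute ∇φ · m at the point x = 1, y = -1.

∂φ/∂x = 12*x^3 - 6
∂φ/∂y = 0
∇φ at (1, -1) = (6, 0)
∇φ · m = (6)(-4) + (0)(-3) = -24

-24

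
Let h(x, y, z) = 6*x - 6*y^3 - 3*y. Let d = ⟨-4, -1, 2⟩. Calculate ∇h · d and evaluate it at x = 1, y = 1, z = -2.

-3

∂h/∂x = 6
∂h/∂y = -18*y^2 - 3
∂h/∂z = 0
∇h at (1, 1, -2) = (6, -21, 0)
∇h · d = (6)(-4) + (-21)(-1) + (0)(2) = -3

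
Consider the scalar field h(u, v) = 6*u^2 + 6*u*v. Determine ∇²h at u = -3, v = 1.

∂²h/∂u² = 12
∂²h/∂v² = 0
∇²h = 12
At (-3, 1): 12.

12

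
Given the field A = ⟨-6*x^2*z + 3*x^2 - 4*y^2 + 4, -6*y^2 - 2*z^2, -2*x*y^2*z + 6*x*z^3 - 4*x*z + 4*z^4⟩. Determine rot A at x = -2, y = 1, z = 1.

(12, -24, 8)

(∇×A)₁ = ∂A₃/∂y − ∂A₂/∂z = -4*x*y*z + 4*z
(∇×A)₂ = ∂A₁/∂z − ∂A₃/∂x = -6*x^2 + 2*y^2*z - 6*z^3 + 4*z
(∇×A)₃ = ∂A₂/∂x − ∂A₁/∂y = 8*y
∇×A = (-4*x*y*z + 4*z, -6*x^2 + 2*y^2*z - 6*z^3 + 4*z, 8*y)
At (-2, 1, 1): (12, -24, 8).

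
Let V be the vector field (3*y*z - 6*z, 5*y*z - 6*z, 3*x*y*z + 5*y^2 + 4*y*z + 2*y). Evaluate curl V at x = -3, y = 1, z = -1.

(∇×V)₁ = ∂V₃/∂y − ∂V₂/∂z = 3*x*z + 5*y + 4*z + 8
(∇×V)₂ = ∂V₁/∂z − ∂V₃/∂x = -3*y*z + 3*y - 6
(∇×V)₃ = ∂V₂/∂x − ∂V₁/∂y = -3*z
∇×V = (3*x*z + 5*y + 4*z + 8, -3*y*z + 3*y - 6, -3*z)
At (-3, 1, -1): (18, 0, 3).

(18, 0, 3)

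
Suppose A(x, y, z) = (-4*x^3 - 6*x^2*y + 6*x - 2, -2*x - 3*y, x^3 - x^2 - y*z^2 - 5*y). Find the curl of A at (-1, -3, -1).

(∇×A)₁ = ∂A₃/∂y − ∂A₂/∂z = -z^2 - 5
(∇×A)₂ = ∂A₁/∂z − ∂A₃/∂x = -3*x^2 + 2*x
(∇×A)₃ = ∂A₂/∂x − ∂A₁/∂y = 6*x^2 - 2
∇×A = (-z^2 - 5, -3*x^2 + 2*x, 6*x^2 - 2)
At (-1, -3, -1): (-6, -5, 4).

(-6, -5, 4)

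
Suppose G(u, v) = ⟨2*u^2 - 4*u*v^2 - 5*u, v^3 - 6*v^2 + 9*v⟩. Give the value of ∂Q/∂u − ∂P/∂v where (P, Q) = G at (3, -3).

-72

∂G₂/∂u = 0
∂G₁/∂v = -8*u*v
Scalar curl = 8*u*v
At (3, -3): -72.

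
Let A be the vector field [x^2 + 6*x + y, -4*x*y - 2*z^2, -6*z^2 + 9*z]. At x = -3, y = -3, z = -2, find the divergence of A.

∂A₁/∂x = 2*x + 6
∂A₂/∂y = -4*x
∂A₃/∂z = -12*z + 9
∇·A = -2*x - 12*z + 15
At (-3, -3, -2): 45.

45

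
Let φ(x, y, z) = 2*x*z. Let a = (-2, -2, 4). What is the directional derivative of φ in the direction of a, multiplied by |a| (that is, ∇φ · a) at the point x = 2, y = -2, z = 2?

∂φ/∂x = 2*z
∂φ/∂y = 0
∂φ/∂z = 2*x
∇φ at (2, -2, 2) = (4, 0, 4)
∇φ · a = (4)(-2) + (0)(-2) + (4)(4) = 8

8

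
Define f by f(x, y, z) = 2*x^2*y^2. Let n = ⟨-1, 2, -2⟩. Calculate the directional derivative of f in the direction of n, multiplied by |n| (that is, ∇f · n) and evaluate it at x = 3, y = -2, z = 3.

-192

∂f/∂x = 4*x*y^2
∂f/∂y = 4*x^2*y
∂f/∂z = 0
∇f at (3, -2, 3) = (48, -72, 0)
∇f · n = (48)(-1) + (-72)(2) + (0)(-2) = -192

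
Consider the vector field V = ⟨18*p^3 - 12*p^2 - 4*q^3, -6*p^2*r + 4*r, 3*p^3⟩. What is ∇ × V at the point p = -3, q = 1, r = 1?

(50, -81, 48)

(∇×V)₁ = ∂V₃/∂q − ∂V₂/∂r = 6*p^2 - 4
(∇×V)₂ = ∂V₁/∂r − ∂V₃/∂p = -9*p^2
(∇×V)₃ = ∂V₂/∂p − ∂V₁/∂q = -12*p*r + 12*q^2
∇×V = (6*p^2 - 4, -9*p^2, -12*p*r + 12*q^2)
At (-3, 1, 1): (50, -81, 48).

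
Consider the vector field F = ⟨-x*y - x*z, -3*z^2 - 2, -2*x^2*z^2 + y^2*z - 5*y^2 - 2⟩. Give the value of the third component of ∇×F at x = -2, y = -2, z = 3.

(∇×F)_3 = ∂F₂/∂x − ∂F₁/∂y
= 0 − (-x)
= x
At (-2, -2, 3): -2.

-2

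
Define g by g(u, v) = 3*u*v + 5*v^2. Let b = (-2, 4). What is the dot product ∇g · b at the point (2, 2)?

∂g/∂u = 3*v
∂g/∂v = 3*u + 10*v
∇g at (2, 2) = (6, 26)
∇g · b = (6)(-2) + (26)(4) = 92

92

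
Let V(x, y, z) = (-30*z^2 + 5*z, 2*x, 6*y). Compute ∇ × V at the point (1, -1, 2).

(∇×V)₁ = ∂V₃/∂y − ∂V₂/∂z = 6
(∇×V)₂ = ∂V₁/∂z − ∂V₃/∂x = -60*z + 5
(∇×V)₃ = ∂V₂/∂x − ∂V₁/∂y = 2
∇×V = (6, -60*z + 5, 2)
At (1, -1, 2): (6, -115, 2).

(6, -115, 2)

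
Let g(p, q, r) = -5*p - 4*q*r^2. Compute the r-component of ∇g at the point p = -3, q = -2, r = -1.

(∇g)_3 = ∂g/∂r = -8*q*r
At (-3, -2, -1): -16.

-16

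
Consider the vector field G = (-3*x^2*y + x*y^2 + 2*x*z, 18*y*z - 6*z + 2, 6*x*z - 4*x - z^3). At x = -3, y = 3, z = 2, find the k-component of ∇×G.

(∇×G)_3 = ∂G₂/∂x − ∂G₁/∂y
= 0 − (-3*x^2 + 2*x*y)
= 3*x^2 - 2*x*y
At (-3, 3, 2): 45.

45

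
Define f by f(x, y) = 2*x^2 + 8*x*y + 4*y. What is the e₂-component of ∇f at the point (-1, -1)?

(∇f)_2 = ∂f/∂y = 8*x + 4
At (-1, -1): -4.

-4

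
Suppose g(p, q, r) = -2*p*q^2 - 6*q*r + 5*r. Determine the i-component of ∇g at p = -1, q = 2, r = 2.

(∇g)_1 = ∂g/∂p = -2*q^2
At (-1, 2, 2): -8.

-8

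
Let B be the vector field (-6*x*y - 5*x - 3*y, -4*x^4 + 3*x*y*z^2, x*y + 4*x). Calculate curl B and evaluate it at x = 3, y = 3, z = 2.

(∇×B)₁ = ∂B₃/∂y − ∂B₂/∂z = -6*x*y*z + x
(∇×B)₂ = ∂B₁/∂z − ∂B₃/∂x = -y - 4
(∇×B)₃ = ∂B₂/∂x − ∂B₁/∂y = -16*x^3 + 6*x + 3*y*z^2 + 3
∇×B = (-6*x*y*z + x, -y - 4, -16*x^3 + 6*x + 3*y*z^2 + 3)
At (3, 3, 2): (-105, -7, -375).

(-105, -7, -375)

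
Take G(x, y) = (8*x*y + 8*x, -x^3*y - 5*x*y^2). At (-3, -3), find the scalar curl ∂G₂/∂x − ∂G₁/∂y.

60

∂G₂/∂x = -3*x^2*y - 5*y^2
∂G₁/∂y = 8*x
Scalar curl = -3*x^2*y - 8*x - 5*y^2
At (-3, -3): 60.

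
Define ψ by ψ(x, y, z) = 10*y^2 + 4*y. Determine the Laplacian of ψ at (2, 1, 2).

∂²ψ/∂x² = 0
∂²ψ/∂y² = 20
∂²ψ/∂z² = 0
∇²ψ = 20
At (2, 1, 2): 20.

20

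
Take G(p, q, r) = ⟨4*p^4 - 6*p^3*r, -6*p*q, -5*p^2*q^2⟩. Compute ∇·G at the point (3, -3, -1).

∂G₁/∂p = 16*p^3 - 18*p^2*r
∂G₂/∂q = -6*p
∂G₃/∂r = 0
∇·G = 16*p^3 - 18*p^2*r - 6*p
At (3, -3, -1): 576.

576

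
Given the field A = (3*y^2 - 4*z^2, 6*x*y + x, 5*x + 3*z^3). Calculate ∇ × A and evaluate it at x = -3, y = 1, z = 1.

(∇×A)₁ = ∂A₃/∂y − ∂A₂/∂z = 0
(∇×A)₂ = ∂A₁/∂z − ∂A₃/∂x = -8*z - 5
(∇×A)₃ = ∂A₂/∂x − ∂A₁/∂y = 1
∇×A = (0, -8*z - 5, 1)
At (-3, 1, 1): (0, -13, 1).

(0, -13, 1)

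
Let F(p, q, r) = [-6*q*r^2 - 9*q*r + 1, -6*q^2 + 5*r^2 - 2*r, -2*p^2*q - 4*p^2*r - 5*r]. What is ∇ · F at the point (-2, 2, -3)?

-45

∂F₁/∂p = 0
∂F₂/∂q = -12*q
∂F₃/∂r = -4*p^2 - 5
∇·F = -4*p^2 - 12*q - 5
At (-2, 2, -3): -45.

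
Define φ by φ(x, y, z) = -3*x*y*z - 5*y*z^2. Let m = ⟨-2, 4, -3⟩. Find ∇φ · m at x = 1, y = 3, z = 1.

103

∂φ/∂x = -3*y*z
∂φ/∂y = -3*x*z - 5*z^2
∂φ/∂z = -3*x*y - 10*y*z
∇φ at (1, 3, 1) = (-9, -8, -39)
∇φ · m = (-9)(-2) + (-8)(4) + (-39)(-3) = 103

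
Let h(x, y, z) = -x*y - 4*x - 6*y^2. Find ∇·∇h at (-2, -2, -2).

-12

∂²h/∂x² = 0
∂²h/∂y² = -12
∂²h/∂z² = 0
∇²h = -12
At (-2, -2, -2): -12.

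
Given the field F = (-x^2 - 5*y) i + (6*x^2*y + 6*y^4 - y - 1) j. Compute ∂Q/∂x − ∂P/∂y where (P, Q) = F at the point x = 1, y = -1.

∂F₂/∂x = 12*x*y
∂F₁/∂y = -5
Scalar curl = 12*x*y + 5
At (1, -1): -7.

-7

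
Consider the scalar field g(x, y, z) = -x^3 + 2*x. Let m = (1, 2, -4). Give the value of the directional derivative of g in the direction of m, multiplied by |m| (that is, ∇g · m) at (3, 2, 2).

-25

∂g/∂x = -3*x^2 + 2
∂g/∂y = 0
∂g/∂z = 0
∇g at (3, 2, 2) = (-25, 0, 0)
∇g · m = (-25)(1) + (0)(2) + (0)(-4) = -25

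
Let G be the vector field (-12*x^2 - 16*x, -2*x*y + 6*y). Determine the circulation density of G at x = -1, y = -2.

4

∂G₂/∂x = -2*y
∂G₁/∂y = 0
Scalar curl = -2*y
At (-1, -2): 4.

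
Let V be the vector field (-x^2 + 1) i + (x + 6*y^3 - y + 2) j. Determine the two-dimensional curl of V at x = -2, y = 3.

∂V₂/∂x = 1
∂V₁/∂y = 0
Scalar curl = 1
At (-2, 3): 1.

1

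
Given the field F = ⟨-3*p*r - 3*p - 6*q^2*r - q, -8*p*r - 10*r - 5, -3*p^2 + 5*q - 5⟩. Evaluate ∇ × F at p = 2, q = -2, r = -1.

(∇×F)₁ = ∂F₃/∂q − ∂F₂/∂r = 8*p + 15
(∇×F)₂ = ∂F₁/∂r − ∂F₃/∂p = 3*p - 6*q^2
(∇×F)₃ = ∂F₂/∂p − ∂F₁/∂q = 12*q*r - 8*r + 1
∇×F = (8*p + 15, 3*p - 6*q^2, 12*q*r - 8*r + 1)
At (2, -2, -1): (31, -18, 33).

(31, -18, 33)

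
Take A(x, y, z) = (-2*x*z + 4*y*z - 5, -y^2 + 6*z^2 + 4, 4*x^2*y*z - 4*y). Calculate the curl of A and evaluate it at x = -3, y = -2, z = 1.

(20, -50, -4)

(∇×A)₁ = ∂A₃/∂y − ∂A₂/∂z = 4*x^2*z - 12*z - 4
(∇×A)₂ = ∂A₁/∂z − ∂A₃/∂x = -8*x*y*z - 2*x + 4*y
(∇×A)₃ = ∂A₂/∂x − ∂A₁/∂y = -4*z
∇×A = (4*x^2*z - 12*z - 4, -8*x*y*z - 2*x + 4*y, -4*z)
At (-3, -2, 1): (20, -50, -4).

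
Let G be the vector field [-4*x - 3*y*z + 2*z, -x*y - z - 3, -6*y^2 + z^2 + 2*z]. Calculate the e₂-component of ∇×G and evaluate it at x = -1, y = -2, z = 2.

8

(∇×G)_2 = ∂G₁/∂z − ∂G₃/∂x
= -3*y + 2 − (0)
= -3*y + 2
At (-1, -2, 2): 8.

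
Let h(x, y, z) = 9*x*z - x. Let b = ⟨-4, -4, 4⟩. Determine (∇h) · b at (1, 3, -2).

∂h/∂x = 9*z - 1
∂h/∂y = 0
∂h/∂z = 9*x
∇h at (1, 3, -2) = (-19, 0, 9)
∇h · b = (-19)(-4) + (0)(-4) + (9)(4) = 112

112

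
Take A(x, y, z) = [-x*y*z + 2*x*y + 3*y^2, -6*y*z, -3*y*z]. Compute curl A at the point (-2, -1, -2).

(∇×A)₁ = ∂A₃/∂y − ∂A₂/∂z = 6*y - 3*z
(∇×A)₂ = ∂A₁/∂z − ∂A₃/∂x = -x*y
(∇×A)₃ = ∂A₂/∂x − ∂A₁/∂y = x*z - 2*x - 6*y
∇×A = (6*y - 3*z, -x*y, x*z - 2*x - 6*y)
At (-2, -1, -2): (0, -2, 14).

(0, -2, 14)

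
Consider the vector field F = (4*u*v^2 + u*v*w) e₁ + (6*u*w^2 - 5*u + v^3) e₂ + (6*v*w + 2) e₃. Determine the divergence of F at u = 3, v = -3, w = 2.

∂F₁/∂u = 4*v^2 + v*w
∂F₂/∂v = 3*v^2
∂F₃/∂w = 6*v
∇·F = 7*v^2 + v*w + 6*v
At (3, -3, 2): 39.

39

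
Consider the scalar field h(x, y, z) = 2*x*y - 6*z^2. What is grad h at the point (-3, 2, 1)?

(4, -6, -12)

∂h/∂x = 2*y
∂h/∂y = 2*x
∂h/∂z = -12*z
∇h = (2*y, 2*x, -12*z)
At (-3, 2, 1): (4, -6, -12).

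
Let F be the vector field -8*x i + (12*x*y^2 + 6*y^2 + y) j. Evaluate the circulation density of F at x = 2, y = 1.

∂F₂/∂x = 12*y^2
∂F₁/∂y = 0
Scalar curl = 12*y^2
At (2, 1): 12.

12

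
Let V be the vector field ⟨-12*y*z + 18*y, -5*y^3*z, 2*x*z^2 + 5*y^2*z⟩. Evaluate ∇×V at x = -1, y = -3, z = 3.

(-225, 18, 18)

(∇×V)₁ = ∂V₃/∂y − ∂V₂/∂z = 5*y^3 + 10*y*z
(∇×V)₂ = ∂V₁/∂z − ∂V₃/∂x = -12*y - 2*z^2
(∇×V)₃ = ∂V₂/∂x − ∂V₁/∂y = 12*z - 18
∇×V = (5*y^3 + 10*y*z, -12*y - 2*z^2, 12*z - 18)
At (-1, -3, 3): (-225, 18, 18).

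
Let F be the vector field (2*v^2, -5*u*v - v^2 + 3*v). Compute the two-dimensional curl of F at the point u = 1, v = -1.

∂F₂/∂u = -5*v
∂F₁/∂v = 4*v
Scalar curl = -9*v
At (1, -1): 9.

9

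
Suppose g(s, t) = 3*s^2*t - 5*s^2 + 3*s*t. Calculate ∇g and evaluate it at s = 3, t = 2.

(12, 36)

∂g/∂s = 6*s*t - 10*s + 3*t
∂g/∂t = 3*s^2 + 3*s
∇g = (6*s*t - 10*s + 3*t, 3*s^2 + 3*s)
At (3, 2): (12, 36).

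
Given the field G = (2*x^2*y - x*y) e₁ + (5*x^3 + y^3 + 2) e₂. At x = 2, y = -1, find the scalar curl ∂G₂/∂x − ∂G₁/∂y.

54

∂G₂/∂x = 15*x^2
∂G₁/∂y = 2*x^2 - x
Scalar curl = 13*x^2 + x
At (2, -1): 54.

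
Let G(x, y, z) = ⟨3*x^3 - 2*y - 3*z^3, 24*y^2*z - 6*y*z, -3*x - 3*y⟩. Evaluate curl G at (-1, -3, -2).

(∇×G)₁ = ∂G₃/∂y − ∂G₂/∂z = -24*y^2 + 6*y - 3
(∇×G)₂ = ∂G₁/∂z − ∂G₃/∂x = -9*z^2 + 3
(∇×G)₃ = ∂G₂/∂x − ∂G₁/∂y = 2
∇×G = (-24*y^2 + 6*y - 3, -9*z^2 + 3, 2)
At (-1, -3, -2): (-237, -33, 2).

(-237, -33, 2)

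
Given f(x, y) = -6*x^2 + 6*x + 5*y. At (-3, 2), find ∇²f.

-12

∂²f/∂x² = -12
∂²f/∂y² = 0
∇²f = -12
At (-3, 2): -12.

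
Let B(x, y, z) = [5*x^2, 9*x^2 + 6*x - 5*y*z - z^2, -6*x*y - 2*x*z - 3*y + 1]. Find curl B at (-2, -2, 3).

(5, -6, -30)

(∇×B)₁ = ∂B₃/∂y − ∂B₂/∂z = -6*x + 5*y + 2*z - 3
(∇×B)₂ = ∂B₁/∂z − ∂B₃/∂x = 6*y + 2*z
(∇×B)₃ = ∂B₂/∂x − ∂B₁/∂y = 18*x + 6
∇×B = (-6*x + 5*y + 2*z - 3, 6*y + 2*z, 18*x + 6)
At (-2, -2, 3): (5, -6, -30).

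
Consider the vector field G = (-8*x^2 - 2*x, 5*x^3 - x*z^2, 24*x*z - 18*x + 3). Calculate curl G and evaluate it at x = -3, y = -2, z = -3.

(∇×G)₁ = ∂G₃/∂y − ∂G₂/∂z = 2*x*z
(∇×G)₂ = ∂G₁/∂z − ∂G₃/∂x = -24*z + 18
(∇×G)₃ = ∂G₂/∂x − ∂G₁/∂y = 15*x^2 - z^2
∇×G = (2*x*z, -24*z + 18, 15*x^2 - z^2)
At (-3, -2, -3): (18, 90, 126).

(18, 90, 126)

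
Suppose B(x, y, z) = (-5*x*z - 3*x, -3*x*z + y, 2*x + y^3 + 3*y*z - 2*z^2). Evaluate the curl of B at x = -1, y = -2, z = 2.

(15, 3, -6)

(∇×B)₁ = ∂B₃/∂y − ∂B₂/∂z = 3*x + 3*y^2 + 3*z
(∇×B)₂ = ∂B₁/∂z − ∂B₃/∂x = -5*x - 2
(∇×B)₃ = ∂B₂/∂x − ∂B₁/∂y = -3*z
∇×B = (3*x + 3*y^2 + 3*z, -5*x - 2, -3*z)
At (-1, -2, 2): (15, 3, -6).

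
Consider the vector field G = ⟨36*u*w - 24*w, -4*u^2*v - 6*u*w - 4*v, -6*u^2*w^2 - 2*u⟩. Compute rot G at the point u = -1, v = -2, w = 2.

(-6, -106, -28)

(∇×G)₁ = ∂G₃/∂v − ∂G₂/∂w = 6*u
(∇×G)₂ = ∂G₁/∂w − ∂G₃/∂u = 12*u*w^2 + 36*u - 22
(∇×G)₃ = ∂G₂/∂u − ∂G₁/∂v = -8*u*v - 6*w
∇×G = (6*u, 12*u*w^2 + 36*u - 22, -8*u*v - 6*w)
At (-1, -2, 2): (-6, -106, -28).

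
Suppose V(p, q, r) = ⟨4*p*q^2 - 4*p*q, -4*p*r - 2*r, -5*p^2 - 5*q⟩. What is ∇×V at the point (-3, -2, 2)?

(-15, -30, -68)

(∇×V)₁ = ∂V₃/∂q − ∂V₂/∂r = 4*p - 3
(∇×V)₂ = ∂V₁/∂r − ∂V₃/∂p = 10*p
(∇×V)₃ = ∂V₂/∂p − ∂V₁/∂q = -8*p*q + 4*p - 4*r
∇×V = (4*p - 3, 10*p, -8*p*q + 4*p - 4*r)
At (-3, -2, 2): (-15, -30, -68).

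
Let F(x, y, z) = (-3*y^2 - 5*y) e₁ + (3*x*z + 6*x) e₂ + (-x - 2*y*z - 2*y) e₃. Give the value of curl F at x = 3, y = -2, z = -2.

(-7, 1, -7)

(∇×F)₁ = ∂F₃/∂y − ∂F₂/∂z = -3*x - 2*z - 2
(∇×F)₂ = ∂F₁/∂z − ∂F₃/∂x = 1
(∇×F)₃ = ∂F₂/∂x − ∂F₁/∂y = 6*y + 3*z + 11
∇×F = (-3*x - 2*z - 2, 1, 6*y + 3*z + 11)
At (3, -2, -2): (-7, 1, -7).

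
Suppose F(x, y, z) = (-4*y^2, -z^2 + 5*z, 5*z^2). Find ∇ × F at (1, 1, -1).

(∇×F)₁ = ∂F₃/∂y − ∂F₂/∂z = 2*z - 5
(∇×F)₂ = ∂F₁/∂z − ∂F₃/∂x = 0
(∇×F)₃ = ∂F₂/∂x − ∂F₁/∂y = 8*y
∇×F = (2*z - 5, 0, 8*y)
At (1, 1, -1): (-7, 0, 8).

(-7, 0, 8)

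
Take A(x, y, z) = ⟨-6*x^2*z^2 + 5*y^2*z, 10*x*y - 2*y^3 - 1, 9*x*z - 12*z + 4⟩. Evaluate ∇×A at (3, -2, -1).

(0, 137, -40)

(∇×A)₁ = ∂A₃/∂y − ∂A₂/∂z = 0
(∇×A)₂ = ∂A₁/∂z − ∂A₃/∂x = -12*x^2*z + 5*y^2 - 9*z
(∇×A)₃ = ∂A₂/∂x − ∂A₁/∂y = -10*y*z + 10*y
∇×A = (0, -12*x^2*z + 5*y^2 - 9*z, -10*y*z + 10*y)
At (3, -2, -1): (0, 137, -40).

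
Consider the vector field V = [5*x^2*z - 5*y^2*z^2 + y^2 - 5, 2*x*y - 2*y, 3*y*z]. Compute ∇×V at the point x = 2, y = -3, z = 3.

(9, -250, -270)

(∇×V)₁ = ∂V₃/∂y − ∂V₂/∂z = 3*z
(∇×V)₂ = ∂V₁/∂z − ∂V₃/∂x = 5*x^2 - 10*y^2*z
(∇×V)₃ = ∂V₂/∂x − ∂V₁/∂y = 10*y*z^2
∇×V = (3*z, 5*x^2 - 10*y^2*z, 10*y*z^2)
At (2, -3, 3): (9, -250, -270).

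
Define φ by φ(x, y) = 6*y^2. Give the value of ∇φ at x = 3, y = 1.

∂φ/∂x = 0
∂φ/∂y = 12*y
∇φ = (0, 12*y)
At (3, 1): (0, 12).

(0, 12)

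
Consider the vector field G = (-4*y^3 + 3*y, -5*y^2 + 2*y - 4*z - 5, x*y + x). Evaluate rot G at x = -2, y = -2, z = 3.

(∇×G)₁ = ∂G₃/∂y − ∂G₂/∂z = x + 4
(∇×G)₂ = ∂G₁/∂z − ∂G₃/∂x = -y - 1
(∇×G)₃ = ∂G₂/∂x − ∂G₁/∂y = 12*y^2 - 3
∇×G = (x + 4, -y - 1, 12*y^2 - 3)
At (-2, -2, 3): (2, 1, 45).

(2, 1, 45)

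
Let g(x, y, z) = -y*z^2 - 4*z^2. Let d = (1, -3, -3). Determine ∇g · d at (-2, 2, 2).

∂g/∂x = 0
∂g/∂y = -z^2
∂g/∂z = -2*y*z - 8*z
∇g at (-2, 2, 2) = (0, -4, -24)
∇g · d = (0)(1) + (-4)(-3) + (-24)(-3) = 84

84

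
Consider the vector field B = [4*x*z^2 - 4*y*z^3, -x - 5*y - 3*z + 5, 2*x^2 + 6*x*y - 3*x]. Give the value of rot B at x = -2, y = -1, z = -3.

(∇×B)₁ = ∂B₃/∂y − ∂B₂/∂z = 6*x + 3
(∇×B)₂ = ∂B₁/∂z − ∂B₃/∂x = 8*x*z - 4*x - 12*y*z^2 - 6*y + 3
(∇×B)₃ = ∂B₂/∂x − ∂B₁/∂y = 4*z^3 - 1
∇×B = (6*x + 3, 8*x*z - 4*x - 12*y*z^2 - 6*y + 3, 4*z^3 - 1)
At (-2, -1, -3): (-9, 173, -109).

(-9, 173, -109)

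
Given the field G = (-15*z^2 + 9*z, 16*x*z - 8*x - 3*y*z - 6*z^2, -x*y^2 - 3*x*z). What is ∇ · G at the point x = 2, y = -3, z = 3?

∂G₁/∂x = 0
∂G₂/∂y = -3*z
∂G₃/∂z = -3*x
∇·G = -3*x - 3*z
At (2, -3, 3): -15.

-15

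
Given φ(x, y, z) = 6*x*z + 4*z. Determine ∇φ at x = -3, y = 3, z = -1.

(-6, 0, -14)

∂φ/∂x = 6*z
∂φ/∂y = 0
∂φ/∂z = 6*x + 4
∇φ = (6*z, 0, 6*x + 4)
At (-3, 3, -1): (-6, 0, -14).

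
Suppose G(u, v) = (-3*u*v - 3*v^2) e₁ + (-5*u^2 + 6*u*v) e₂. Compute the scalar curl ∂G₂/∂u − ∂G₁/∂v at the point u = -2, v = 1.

∂G₂/∂u = -10*u + 6*v
∂G₁/∂v = -3*u - 6*v
Scalar curl = -7*u + 12*v
At (-2, 1): 26.

26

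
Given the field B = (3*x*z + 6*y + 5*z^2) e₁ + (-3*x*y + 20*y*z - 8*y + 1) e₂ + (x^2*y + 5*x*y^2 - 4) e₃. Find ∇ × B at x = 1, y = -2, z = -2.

(∇×B)₁ = ∂B₃/∂y − ∂B₂/∂z = x^2 + 10*x*y - 20*y
(∇×B)₂ = ∂B₁/∂z − ∂B₃/∂x = -2*x*y + 3*x - 5*y^2 + 10*z
(∇×B)₃ = ∂B₂/∂x − ∂B₁/∂y = -3*y - 6
∇×B = (x^2 + 10*x*y - 20*y, -2*x*y + 3*x - 5*y^2 + 10*z, -3*y - 6)
At (1, -2, -2): (21, -33, 0).

(21, -33, 0)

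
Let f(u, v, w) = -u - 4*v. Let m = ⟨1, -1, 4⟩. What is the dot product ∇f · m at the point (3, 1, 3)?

∂f/∂u = -1
∂f/∂v = -4
∂f/∂w = 0
∇f at (3, 1, 3) = (-1, -4, 0)
∇f · m = (-1)(1) + (-4)(-1) + (0)(4) = 3

3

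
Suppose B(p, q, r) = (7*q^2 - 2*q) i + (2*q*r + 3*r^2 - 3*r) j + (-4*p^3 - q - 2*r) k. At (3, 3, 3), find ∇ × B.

(∇×B)₁ = ∂B₃/∂q − ∂B₂/∂r = -2*q - 6*r + 2
(∇×B)₂ = ∂B₁/∂r − ∂B₃/∂p = 12*p^2
(∇×B)₃ = ∂B₂/∂p − ∂B₁/∂q = -14*q + 2
∇×B = (-2*q - 6*r + 2, 12*p^2, -14*q + 2)
At (3, 3, 3): (-22, 108, -40).

(-22, 108, -40)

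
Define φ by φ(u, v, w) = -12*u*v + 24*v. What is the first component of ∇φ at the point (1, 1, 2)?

(∇φ)_1 = ∂φ/∂u = -12*v
At (1, 1, 2): -12.

-12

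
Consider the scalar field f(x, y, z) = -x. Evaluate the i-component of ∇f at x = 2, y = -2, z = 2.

-1

(∇f)_1 = ∂f/∂x = -1
At (2, -2, 2): -1.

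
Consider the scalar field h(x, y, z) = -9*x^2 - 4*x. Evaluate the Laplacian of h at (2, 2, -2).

-18

∂²h/∂x² = -18
∂²h/∂y² = 0
∂²h/∂z² = 0
∇²h = -18
At (2, 2, -2): -18.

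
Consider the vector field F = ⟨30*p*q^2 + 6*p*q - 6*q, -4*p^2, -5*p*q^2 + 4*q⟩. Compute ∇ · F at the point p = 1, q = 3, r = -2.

288

∂F₁/∂p = 30*q^2 + 6*q
∂F₂/∂q = 0
∂F₃/∂r = 0
∇·F = 30*q^2 + 6*q
At (1, 3, -2): 288.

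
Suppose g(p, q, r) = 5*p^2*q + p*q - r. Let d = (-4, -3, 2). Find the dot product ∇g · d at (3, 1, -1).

-270

∂g/∂p = 10*p*q + q
∂g/∂q = 5*p^2 + p
∂g/∂r = -1
∇g at (3, 1, -1) = (31, 48, -1)
∇g · d = (31)(-4) + (48)(-3) + (-1)(2) = -270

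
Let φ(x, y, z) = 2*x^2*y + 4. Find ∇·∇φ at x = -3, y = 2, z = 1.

8

∂²φ/∂x² = 4*y
∂²φ/∂y² = 0
∂²φ/∂z² = 0
∇²φ = 4*y
At (-3, 2, 1): 8.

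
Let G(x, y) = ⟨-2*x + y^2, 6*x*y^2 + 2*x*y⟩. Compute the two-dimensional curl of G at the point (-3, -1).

∂G₂/∂x = 6*y^2 + 2*y
∂G₁/∂y = 2*y
Scalar curl = 6*y^2
At (-3, -1): 6.

6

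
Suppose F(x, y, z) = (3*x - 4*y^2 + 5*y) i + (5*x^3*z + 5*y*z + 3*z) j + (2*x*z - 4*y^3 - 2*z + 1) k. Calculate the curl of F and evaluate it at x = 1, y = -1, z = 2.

(∇×F)₁ = ∂F₃/∂y − ∂F₂/∂z = -5*x^3 - 12*y^2 - 5*y - 3
(∇×F)₂ = ∂F₁/∂z − ∂F₃/∂x = -2*z
(∇×F)₃ = ∂F₂/∂x − ∂F₁/∂y = 15*x^2*z + 8*y - 5
∇×F = (-5*x^3 - 12*y^2 - 5*y - 3, -2*z, 15*x^2*z + 8*y - 5)
At (1, -1, 2): (-15, -4, 17).

(-15, -4, 17)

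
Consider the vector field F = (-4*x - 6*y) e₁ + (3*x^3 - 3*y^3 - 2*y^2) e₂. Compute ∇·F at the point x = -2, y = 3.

∂F₁/∂x = -4
∂F₂/∂y = -9*y^2 - 4*y
∇·F = -9*y^2 - 4*y - 4
At (-2, 3): -97.

-97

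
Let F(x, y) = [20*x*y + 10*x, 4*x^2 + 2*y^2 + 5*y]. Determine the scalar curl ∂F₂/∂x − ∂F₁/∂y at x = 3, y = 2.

∂F₂/∂x = 8*x
∂F₁/∂y = 20*x
Scalar curl = -12*x
At (3, 2): -36.

-36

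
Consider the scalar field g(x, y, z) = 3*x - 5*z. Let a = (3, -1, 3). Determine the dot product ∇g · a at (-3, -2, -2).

∂g/∂x = 3
∂g/∂y = 0
∂g/∂z = -5
∇g at (-3, -2, -2) = (3, 0, -5)
∇g · a = (3)(3) + (0)(-1) + (-5)(3) = -6

-6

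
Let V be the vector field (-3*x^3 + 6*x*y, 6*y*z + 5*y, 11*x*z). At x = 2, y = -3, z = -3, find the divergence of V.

-45

∂V₁/∂x = -9*x^2 + 6*y
∂V₂/∂y = 6*z + 5
∂V₃/∂z = 11*x
∇·V = -9*x^2 + 11*x + 6*y + 6*z + 5
At (2, -3, -3): -45.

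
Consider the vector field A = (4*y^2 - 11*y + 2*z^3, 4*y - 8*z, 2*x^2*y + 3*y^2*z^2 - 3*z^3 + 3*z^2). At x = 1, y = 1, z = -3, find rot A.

(64, 50, 3)

(∇×A)₁ = ∂A₃/∂y − ∂A₂/∂z = 2*x^2 + 6*y*z^2 + 8
(∇×A)₂ = ∂A₁/∂z − ∂A₃/∂x = -4*x*y + 6*z^2
(∇×A)₃ = ∂A₂/∂x − ∂A₁/∂y = -8*y + 11
∇×A = (2*x^2 + 6*y*z^2 + 8, -4*x*y + 6*z^2, -8*y + 11)
At (1, 1, -3): (64, 50, 3).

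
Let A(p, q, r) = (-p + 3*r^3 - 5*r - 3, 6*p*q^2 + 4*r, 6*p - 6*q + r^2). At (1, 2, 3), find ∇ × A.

(-10, 70, 24)

(∇×A)₁ = ∂A₃/∂q − ∂A₂/∂r = -10
(∇×A)₂ = ∂A₁/∂r − ∂A₃/∂p = 9*r^2 - 11
(∇×A)₃ = ∂A₂/∂p − ∂A₁/∂q = 6*q^2
∇×A = (-10, 9*r^2 - 11, 6*q^2)
At (1, 2, 3): (-10, 70, 24).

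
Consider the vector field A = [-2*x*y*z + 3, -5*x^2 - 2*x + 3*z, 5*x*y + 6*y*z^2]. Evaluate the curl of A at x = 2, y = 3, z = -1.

(13, -27, -26)

(∇×A)₁ = ∂A₃/∂y − ∂A₂/∂z = 5*x + 6*z^2 - 3
(∇×A)₂ = ∂A₁/∂z − ∂A₃/∂x = -2*x*y - 5*y
(∇×A)₃ = ∂A₂/∂x − ∂A₁/∂y = 2*x*z - 10*x - 2
∇×A = (5*x + 6*z^2 - 3, -2*x*y - 5*y, 2*x*z - 10*x - 2)
At (2, 3, -1): (13, -27, -26).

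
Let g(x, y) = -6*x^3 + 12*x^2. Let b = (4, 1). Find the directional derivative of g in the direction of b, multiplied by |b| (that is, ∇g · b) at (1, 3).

24

∂g/∂x = -18*x^2 + 24*x
∂g/∂y = 0
∇g at (1, 3) = (6, 0)
∇g · b = (6)(4) + (0)(1) = 24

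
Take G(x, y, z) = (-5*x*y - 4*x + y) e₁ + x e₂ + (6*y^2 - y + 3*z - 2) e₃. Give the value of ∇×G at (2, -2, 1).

(-25, 0, 10)

(∇×G)₁ = ∂G₃/∂y − ∂G₂/∂z = 12*y - 1
(∇×G)₂ = ∂G₁/∂z − ∂G₃/∂x = 0
(∇×G)₃ = ∂G₂/∂x − ∂G₁/∂y = 5*x
∇×G = (12*y - 1, 0, 5*x)
At (2, -2, 1): (-25, 0, 10).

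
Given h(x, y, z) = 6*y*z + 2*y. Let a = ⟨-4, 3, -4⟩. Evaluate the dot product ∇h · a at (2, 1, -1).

∂h/∂x = 0
∂h/∂y = 6*z + 2
∂h/∂z = 6*y
∇h at (2, 1, -1) = (0, -4, 6)
∇h · a = (0)(-4) + (-4)(3) + (6)(-4) = -36

-36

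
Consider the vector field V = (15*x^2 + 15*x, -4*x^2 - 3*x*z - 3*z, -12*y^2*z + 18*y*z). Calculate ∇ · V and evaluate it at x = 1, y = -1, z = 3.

∂V₁/∂x = 30*x + 15
∂V₂/∂y = 0
∂V₃/∂z = -12*y^2 + 18*y
∇·V = 30*x - 12*y^2 + 18*y + 15
At (1, -1, 3): 15.

15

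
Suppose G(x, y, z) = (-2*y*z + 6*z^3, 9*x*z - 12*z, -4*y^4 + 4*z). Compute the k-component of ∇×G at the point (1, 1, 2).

22

(∇×G)_3 = ∂G₂/∂x − ∂G₁/∂y
= 9*z − (-2*z)
= 11*z
At (1, 1, 2): 22.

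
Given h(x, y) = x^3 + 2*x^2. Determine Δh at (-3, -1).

-14

∂²h/∂x² = 2*(3*x + 2)
∂²h/∂y² = 0
∇²h = 6*x + 4
At (-3, -1): -14.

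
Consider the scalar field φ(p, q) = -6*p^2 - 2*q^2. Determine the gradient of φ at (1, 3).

(-12, -12)

∂φ/∂p = -12*p
∂φ/∂q = -4*q
∇φ = (-12*p, -4*q)
At (1, 3): (-12, -12).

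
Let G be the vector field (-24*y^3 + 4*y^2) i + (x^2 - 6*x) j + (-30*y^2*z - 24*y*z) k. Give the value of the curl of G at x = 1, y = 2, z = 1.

(∇×G)₁ = ∂G₃/∂y − ∂G₂/∂z = -60*y*z - 24*z
(∇×G)₂ = ∂G₁/∂z − ∂G₃/∂x = 0
(∇×G)₃ = ∂G₂/∂x − ∂G₁/∂y = 2*x + 72*y^2 - 8*y - 6
∇×G = (-60*y*z - 24*z, 0, 2*x + 72*y^2 - 8*y - 6)
At (1, 2, 1): (-144, 0, 268).

(-144, 0, 268)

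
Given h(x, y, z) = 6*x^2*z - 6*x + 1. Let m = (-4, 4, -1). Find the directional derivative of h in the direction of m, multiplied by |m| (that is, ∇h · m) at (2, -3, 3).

∂h/∂x = 12*x*z - 6
∂h/∂y = 0
∂h/∂z = 6*x^2
∇h at (2, -3, 3) = (66, 0, 24)
∇h · m = (66)(-4) + (0)(4) + (24)(-1) = -288

-288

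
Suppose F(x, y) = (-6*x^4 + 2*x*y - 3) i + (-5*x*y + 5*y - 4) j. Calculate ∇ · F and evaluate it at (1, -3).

-30

∂F₁/∂x = -24*x^3 + 2*y
∂F₂/∂y = -5*x + 5
∇·F = -24*x^3 - 5*x + 2*y + 5
At (1, -3): -30.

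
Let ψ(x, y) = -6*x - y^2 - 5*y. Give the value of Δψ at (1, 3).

∂²ψ/∂x² = 0
∂²ψ/∂y² = -2
∇²ψ = -2
At (1, 3): -2.

-2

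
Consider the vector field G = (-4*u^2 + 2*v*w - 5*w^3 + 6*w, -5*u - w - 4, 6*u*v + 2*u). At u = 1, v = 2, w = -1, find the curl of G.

(7, -19, -3)

(∇×G)₁ = ∂G₃/∂v − ∂G₂/∂w = 6*u + 1
(∇×G)₂ = ∂G₁/∂w − ∂G₃/∂u = -4*v - 15*w^2 + 4
(∇×G)₃ = ∂G₂/∂u − ∂G₁/∂v = -2*w - 5
∇×G = (6*u + 1, -4*v - 15*w^2 + 4, -2*w - 5)
At (1, 2, -1): (7, -19, -3).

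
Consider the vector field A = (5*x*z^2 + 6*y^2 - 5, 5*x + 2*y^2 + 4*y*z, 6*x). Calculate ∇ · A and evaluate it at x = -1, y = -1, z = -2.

8

∂A₁/∂x = 5*z^2
∂A₂/∂y = 4*y + 4*z
∂A₃/∂z = 0
∇·A = 4*y + 5*z^2 + 4*z
At (-1, -1, -2): 8.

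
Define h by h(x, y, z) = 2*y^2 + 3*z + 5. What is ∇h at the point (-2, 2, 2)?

∂h/∂x = 0
∂h/∂y = 4*y
∂h/∂z = 3
∇h = (0, 4*y, 3)
At (-2, 2, 2): (0, 8, 3).

(0, 8, 3)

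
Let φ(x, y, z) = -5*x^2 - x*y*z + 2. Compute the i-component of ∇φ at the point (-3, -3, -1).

27

(∇φ)_1 = ∂φ/∂x = -10*x - y*z
At (-3, -3, -1): 27.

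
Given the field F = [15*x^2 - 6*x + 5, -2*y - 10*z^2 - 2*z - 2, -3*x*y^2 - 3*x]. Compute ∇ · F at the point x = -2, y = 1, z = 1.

-68

∂F₁/∂x = 30*x - 6
∂F₂/∂y = -2
∂F₃/∂z = 0
∇·F = 30*x - 8
At (-2, 1, 1): -68.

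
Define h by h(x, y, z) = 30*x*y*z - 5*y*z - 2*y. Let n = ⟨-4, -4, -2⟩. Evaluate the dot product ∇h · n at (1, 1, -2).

398

∂h/∂x = 30*y*z
∂h/∂y = 30*x*z - 5*z - 2
∂h/∂z = 30*x*y - 5*y
∇h at (1, 1, -2) = (-60, -52, 25)
∇h · n = (-60)(-4) + (-52)(-4) + (25)(-2) = 398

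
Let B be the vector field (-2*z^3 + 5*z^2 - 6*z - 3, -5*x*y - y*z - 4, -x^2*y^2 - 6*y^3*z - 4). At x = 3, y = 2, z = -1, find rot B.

(38, 2, -10)

(∇×B)₁ = ∂B₃/∂y − ∂B₂/∂z = -2*x^2*y - 18*y^2*z + y
(∇×B)₂ = ∂B₁/∂z − ∂B₃/∂x = 2*x*y^2 - 6*z^2 + 10*z - 6
(∇×B)₃ = ∂B₂/∂x − ∂B₁/∂y = -5*y
∇×B = (-2*x^2*y - 18*y^2*z + y, 2*x*y^2 - 6*z^2 + 10*z - 6, -5*y)
At (3, 2, -1): (38, 2, -10).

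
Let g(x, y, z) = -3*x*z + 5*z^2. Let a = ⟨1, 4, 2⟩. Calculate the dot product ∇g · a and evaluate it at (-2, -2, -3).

∂g/∂x = -3*z
∂g/∂y = 0
∂g/∂z = -3*x + 10*z
∇g at (-2, -2, -3) = (9, 0, -24)
∇g · a = (9)(1) + (0)(4) + (-24)(2) = -39

-39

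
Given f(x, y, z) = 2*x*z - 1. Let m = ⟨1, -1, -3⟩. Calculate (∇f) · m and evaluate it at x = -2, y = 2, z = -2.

∂f/∂x = 2*z
∂f/∂y = 0
∂f/∂z = 2*x
∇f at (-2, 2, -2) = (-4, 0, -4)
∇f · m = (-4)(1) + (0)(-1) + (-4)(-3) = 8

8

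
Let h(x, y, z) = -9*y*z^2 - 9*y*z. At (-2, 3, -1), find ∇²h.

∂²h/∂x² = 0
∂²h/∂y² = 0
∂²h/∂z² = -18*y
∇²h = -18*y
At (-2, 3, -1): -54.

-54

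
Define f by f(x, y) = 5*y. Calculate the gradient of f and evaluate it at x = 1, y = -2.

∂f/∂x = 0
∂f/∂y = 5
∇f = (0, 5)
At (1, -2): (0, 5).

(0, 5)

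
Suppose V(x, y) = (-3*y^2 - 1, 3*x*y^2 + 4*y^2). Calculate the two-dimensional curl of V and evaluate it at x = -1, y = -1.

-3

∂V₂/∂x = 3*y^2
∂V₁/∂y = -6*y
Scalar curl = 3*y^2 + 6*y
At (-1, -1): -3.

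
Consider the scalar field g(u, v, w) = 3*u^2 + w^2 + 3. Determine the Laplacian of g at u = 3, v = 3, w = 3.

8

∂²g/∂u² = 6
∂²g/∂v² = 0
∂²g/∂w² = 2
∇²g = 8
At (3, 3, 3): 8.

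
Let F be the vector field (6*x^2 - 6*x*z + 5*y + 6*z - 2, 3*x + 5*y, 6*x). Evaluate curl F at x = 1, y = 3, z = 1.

(0, -6, -2)

(∇×F)₁ = ∂F₃/∂y − ∂F₂/∂z = 0
(∇×F)₂ = ∂F₁/∂z − ∂F₃/∂x = -6*x
(∇×F)₃ = ∂F₂/∂x − ∂F₁/∂y = -2
∇×F = (0, -6*x, -2)
At (1, 3, 1): (0, -6, -2).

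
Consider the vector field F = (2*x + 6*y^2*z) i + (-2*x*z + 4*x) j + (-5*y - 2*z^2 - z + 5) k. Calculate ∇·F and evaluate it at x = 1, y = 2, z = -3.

∂F₁/∂x = 2
∂F₂/∂y = 0
∂F₃/∂z = -4*z - 1
∇·F = -4*z + 1
At (1, 2, -3): 13.

13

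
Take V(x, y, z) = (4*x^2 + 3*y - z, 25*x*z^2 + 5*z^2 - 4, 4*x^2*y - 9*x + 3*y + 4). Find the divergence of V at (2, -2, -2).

∂V₁/∂x = 8*x
∂V₂/∂y = 0
∂V₃/∂z = 0
∇·V = 8*x
At (2, -2, -2): 16.

16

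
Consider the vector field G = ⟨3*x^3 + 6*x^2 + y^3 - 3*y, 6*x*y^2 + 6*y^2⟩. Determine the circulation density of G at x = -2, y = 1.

6

∂G₂/∂x = 6*y^2
∂G₁/∂y = 3*y^2 - 3
Scalar curl = 3*y^2 + 3
At (-2, 1): 6.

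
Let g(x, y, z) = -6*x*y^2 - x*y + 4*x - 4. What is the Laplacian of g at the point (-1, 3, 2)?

∂²g/∂x² = 0
∂²g/∂y² = -12*x
∂²g/∂z² = 0
∇²g = -12*x
At (-1, 3, 2): 12.

12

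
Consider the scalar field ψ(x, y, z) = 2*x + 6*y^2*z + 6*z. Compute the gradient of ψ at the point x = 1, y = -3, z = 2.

∂ψ/∂x = 2
∂ψ/∂y = 12*y*z
∂ψ/∂z = 6*y^2 + 6
∇ψ = (2, 12*y*z, 6*y^2 + 6)
At (1, -3, 2): (2, -72, 60).

(2, -72, 60)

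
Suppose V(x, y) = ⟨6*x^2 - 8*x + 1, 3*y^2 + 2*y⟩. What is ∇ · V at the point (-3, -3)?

∂V₁/∂x = 12*x - 8
∂V₂/∂y = 6*y + 2
∇·V = 12*x + 6*y - 6
At (-3, -3): -60.

-60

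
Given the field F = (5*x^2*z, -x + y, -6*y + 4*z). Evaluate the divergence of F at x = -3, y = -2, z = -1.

∂F₁/∂x = 10*x*z
∂F₂/∂y = 1
∂F₃/∂z = 4
∇·F = 10*x*z + 5
At (-3, -2, -1): 35.

35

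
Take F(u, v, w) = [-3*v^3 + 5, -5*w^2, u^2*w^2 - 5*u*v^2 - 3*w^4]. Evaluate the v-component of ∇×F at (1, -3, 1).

43

(∇×F)_2 = ∂F₁/∂w − ∂F₃/∂u
= 0 − (2*u*w^2 - 5*v^2)
= -2*u*w^2 + 5*v^2
At (1, -3, 1): 43.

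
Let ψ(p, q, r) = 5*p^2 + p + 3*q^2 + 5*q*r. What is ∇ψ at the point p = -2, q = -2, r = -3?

∂ψ/∂p = 10*p + 1
∂ψ/∂q = 6*q + 5*r
∂ψ/∂r = 5*q
∇ψ = (10*p + 1, 6*q + 5*r, 5*q)
At (-2, -2, -3): (-19, -27, -10).

(-19, -27, -10)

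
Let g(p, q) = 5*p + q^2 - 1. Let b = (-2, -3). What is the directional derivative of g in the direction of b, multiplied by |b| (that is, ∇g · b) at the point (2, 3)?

∂g/∂p = 5
∂g/∂q = 2*q
∇g at (2, 3) = (5, 6)
∇g · b = (5)(-2) + (6)(-3) = -28

-28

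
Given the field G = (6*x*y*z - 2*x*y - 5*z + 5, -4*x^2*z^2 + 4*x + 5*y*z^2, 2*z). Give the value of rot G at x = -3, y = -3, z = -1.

(-102, 49, 4)

(∇×G)₁ = ∂G₃/∂y − ∂G₂/∂z = 8*x^2*z - 10*y*z
(∇×G)₂ = ∂G₁/∂z − ∂G₃/∂x = 6*x*y - 5
(∇×G)₃ = ∂G₂/∂x − ∂G₁/∂y = -8*x*z^2 - 6*x*z + 2*x + 4
∇×G = (8*x^2*z - 10*y*z, 6*x*y - 5, -8*x*z^2 - 6*x*z + 2*x + 4)
At (-3, -3, -1): (-102, 49, 4).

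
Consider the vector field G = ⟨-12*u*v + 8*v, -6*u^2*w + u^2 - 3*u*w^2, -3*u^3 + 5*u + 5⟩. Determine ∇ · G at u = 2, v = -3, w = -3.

36

∂G₁/∂u = -12*v
∂G₂/∂v = 0
∂G₃/∂w = 0
∇·G = -12*v
At (2, -3, -3): 36.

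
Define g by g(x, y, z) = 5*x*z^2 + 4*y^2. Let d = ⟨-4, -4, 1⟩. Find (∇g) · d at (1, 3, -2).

∂g/∂x = 5*z^2
∂g/∂y = 8*y
∂g/∂z = 10*x*z
∇g at (1, 3, -2) = (20, 24, -20)
∇g · d = (20)(-4) + (24)(-4) + (-20)(1) = -196

-196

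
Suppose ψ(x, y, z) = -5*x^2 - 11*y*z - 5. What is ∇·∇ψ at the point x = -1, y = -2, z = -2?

-10

∂²ψ/∂x² = -10
∂²ψ/∂y² = 0
∂²ψ/∂z² = 0
∇²ψ = -10
At (-1, -2, -2): -10.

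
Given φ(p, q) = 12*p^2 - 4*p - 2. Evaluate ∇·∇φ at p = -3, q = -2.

∂²φ/∂p² = 24
∂²φ/∂q² = 0
∇²φ = 24
At (-3, -2): 24.

24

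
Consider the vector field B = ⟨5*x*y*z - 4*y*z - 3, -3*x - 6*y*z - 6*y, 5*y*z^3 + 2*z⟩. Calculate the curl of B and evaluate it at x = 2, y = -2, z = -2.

(∇×B)₁ = ∂B₃/∂y − ∂B₂/∂z = 6*y + 5*z^3
(∇×B)₂ = ∂B₁/∂z − ∂B₃/∂x = 5*x*y - 4*y
(∇×B)₃ = ∂B₂/∂x − ∂B₁/∂y = -5*x*z + 4*z - 3
∇×B = (6*y + 5*z^3, 5*x*y - 4*y, -5*x*z + 4*z - 3)
At (2, -2, -2): (-52, -12, 9).

(-52, -12, 9)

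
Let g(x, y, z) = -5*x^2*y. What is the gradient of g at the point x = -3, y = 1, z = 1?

(30, -45, 0)

∂g/∂x = -10*x*y
∂g/∂y = -5*x^2
∂g/∂z = 0
∇g = (-10*x*y, -5*x^2, 0)
At (-3, 1, 1): (30, -45, 0).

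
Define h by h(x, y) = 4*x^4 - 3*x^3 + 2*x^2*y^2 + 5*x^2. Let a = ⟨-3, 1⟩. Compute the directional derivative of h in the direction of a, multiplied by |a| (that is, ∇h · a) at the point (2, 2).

∂h/∂x = 16*x^3 - 9*x^2 + 4*x*y^2 + 10*x
∂h/∂y = 4*x^2*y
∇h at (2, 2) = (144, 32)
∇h · a = (144)(-3) + (32)(1) = -400

-400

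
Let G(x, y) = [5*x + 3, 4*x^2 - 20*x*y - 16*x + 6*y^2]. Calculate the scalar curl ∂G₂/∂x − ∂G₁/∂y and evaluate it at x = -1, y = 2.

-64

∂G₂/∂x = 8*x - 20*y - 16
∂G₁/∂y = 0
Scalar curl = 8*x - 20*y - 16
At (-1, 2): -64.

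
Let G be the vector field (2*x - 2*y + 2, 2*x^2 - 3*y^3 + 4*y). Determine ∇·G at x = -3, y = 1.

-3

∂G₁/∂x = 2
∂G₂/∂y = -9*y^2 + 4
∇·G = -9*y^2 + 6
At (-3, 1): -3.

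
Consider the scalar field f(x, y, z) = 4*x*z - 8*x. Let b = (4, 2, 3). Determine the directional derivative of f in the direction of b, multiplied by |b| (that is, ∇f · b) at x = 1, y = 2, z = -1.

-36

∂f/∂x = 4*z - 8
∂f/∂y = 0
∂f/∂z = 4*x
∇f at (1, 2, -1) = (-12, 0, 4)
∇f · b = (-12)(4) + (0)(2) + (4)(3) = -36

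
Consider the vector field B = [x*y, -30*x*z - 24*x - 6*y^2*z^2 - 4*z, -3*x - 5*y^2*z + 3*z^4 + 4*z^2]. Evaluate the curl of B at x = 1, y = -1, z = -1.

(∇×B)₁ = ∂B₃/∂y − ∂B₂/∂z = 30*x + 12*y^2*z - 10*y*z + 4
(∇×B)₂ = ∂B₁/∂z − ∂B₃/∂x = 3
(∇×B)₃ = ∂B₂/∂x − ∂B₁/∂y = -x - 30*z - 24
∇×B = (30*x + 12*y^2*z - 10*y*z + 4, 3, -x - 30*z - 24)
At (1, -1, -1): (12, 3, 5).

(12, 3, 5)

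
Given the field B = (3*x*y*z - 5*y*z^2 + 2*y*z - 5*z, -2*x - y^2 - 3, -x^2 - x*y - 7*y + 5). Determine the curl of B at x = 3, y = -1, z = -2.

(∇×B)₁ = ∂B₃/∂y − ∂B₂/∂z = -x - 7
(∇×B)₂ = ∂B₁/∂z − ∂B₃/∂x = 3*x*y + 2*x - 10*y*z + 3*y - 5
(∇×B)₃ = ∂B₂/∂x − ∂B₁/∂y = -3*x*z + 5*z^2 - 2*z - 2
∇×B = (-x - 7, 3*x*y + 2*x - 10*y*z + 3*y - 5, -3*x*z + 5*z^2 - 2*z - 2)
At (3, -1, -2): (-10, -31, 40).

(-10, -31, 40)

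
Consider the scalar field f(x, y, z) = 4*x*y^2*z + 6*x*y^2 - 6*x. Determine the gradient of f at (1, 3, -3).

(-60, -36, 36)

∂f/∂x = 4*y^2*z + 6*y^2 - 6
∂f/∂y = 8*x*y*z + 12*x*y
∂f/∂z = 4*x*y^2
∇f = (4*y^2*z + 6*y^2 - 6, 8*x*y*z + 12*x*y, 4*x*y^2)
At (1, 3, -3): (-60, -36, 36).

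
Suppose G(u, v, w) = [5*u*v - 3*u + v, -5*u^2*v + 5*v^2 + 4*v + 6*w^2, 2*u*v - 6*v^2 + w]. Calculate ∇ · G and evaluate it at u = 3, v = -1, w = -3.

-58

∂G₁/∂u = 5*v - 3
∂G₂/∂v = -5*u^2 + 10*v + 4
∂G₃/∂w = 1
∇·G = -5*u^2 + 15*v + 2
At (3, -1, -3): -58.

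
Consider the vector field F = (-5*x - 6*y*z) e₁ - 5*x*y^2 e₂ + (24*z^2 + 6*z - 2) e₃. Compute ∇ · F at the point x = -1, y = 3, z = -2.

-65

∂F₁/∂x = -5
∂F₂/∂y = -10*x*y
∂F₃/∂z = 48*z + 6
∇·F = -10*x*y + 48*z + 1
At (-1, 3, -2): -65.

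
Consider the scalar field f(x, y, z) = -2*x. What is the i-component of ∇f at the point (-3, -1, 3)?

-2

(∇f)_1 = ∂f/∂x = -2
At (-3, -1, 3): -2.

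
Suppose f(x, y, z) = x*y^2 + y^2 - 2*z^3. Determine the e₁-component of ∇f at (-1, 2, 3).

(∇f)_1 = ∂f/∂x = y^2
At (-1, 2, 3): 4.

4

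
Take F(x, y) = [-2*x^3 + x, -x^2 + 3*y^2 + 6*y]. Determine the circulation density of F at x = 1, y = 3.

∂F₂/∂x = -2*x
∂F₁/∂y = 0
Scalar curl = -2*x
At (1, 3): -2.

-2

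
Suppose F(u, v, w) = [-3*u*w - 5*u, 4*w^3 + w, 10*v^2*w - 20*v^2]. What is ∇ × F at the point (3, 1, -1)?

(-73, -9, 0)

(∇×F)₁ = ∂F₃/∂v − ∂F₂/∂w = 20*v*w - 40*v - 12*w^2 - 1
(∇×F)₂ = ∂F₁/∂w − ∂F₃/∂u = -3*u
(∇×F)₃ = ∂F₂/∂u − ∂F₁/∂v = 0
∇×F = (20*v*w - 40*v - 12*w^2 - 1, -3*u, 0)
At (3, 1, -1): (-73, -9, 0).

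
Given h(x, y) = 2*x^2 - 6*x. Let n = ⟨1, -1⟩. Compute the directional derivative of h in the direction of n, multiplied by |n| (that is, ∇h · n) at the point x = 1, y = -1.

-2

∂h/∂x = 4*x - 6
∂h/∂y = 0
∇h at (1, -1) = (-2, 0)
∇h · n = (-2)(1) + (0)(-1) = -2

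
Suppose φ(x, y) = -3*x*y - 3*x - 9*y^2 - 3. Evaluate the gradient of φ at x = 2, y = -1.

∂φ/∂x = -3*y - 3
∂φ/∂y = -3*x - 18*y
∇φ = (-3*y - 3, -3*x - 18*y)
At (2, -1): (0, 12).

(0, 12)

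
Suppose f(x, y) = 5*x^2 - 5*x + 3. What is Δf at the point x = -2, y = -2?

∂²f/∂x² = 10
∂²f/∂y² = 0
∇²f = 10
At (-2, -2): 10.

10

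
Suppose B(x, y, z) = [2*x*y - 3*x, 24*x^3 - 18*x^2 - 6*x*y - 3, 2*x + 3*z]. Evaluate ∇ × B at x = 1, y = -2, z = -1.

(0, -2, 46)

(∇×B)₁ = ∂B₃/∂y − ∂B₂/∂z = 0
(∇×B)₂ = ∂B₁/∂z − ∂B₃/∂x = -2
(∇×B)₃ = ∂B₂/∂x − ∂B₁/∂y = 72*x^2 - 38*x - 6*y
∇×B = (0, -2, 72*x^2 - 38*x - 6*y)
At (1, -2, -1): (0, -2, 46).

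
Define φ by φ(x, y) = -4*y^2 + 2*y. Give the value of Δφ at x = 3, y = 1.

-8

∂²φ/∂x² = 0
∂²φ/∂y² = -8
∇²φ = -8
At (3, 1): -8.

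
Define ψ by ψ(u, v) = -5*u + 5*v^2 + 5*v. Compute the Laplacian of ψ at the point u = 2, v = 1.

∂²ψ/∂u² = 0
∂²ψ/∂v² = 10
∇²ψ = 10
At (2, 1): 10.

10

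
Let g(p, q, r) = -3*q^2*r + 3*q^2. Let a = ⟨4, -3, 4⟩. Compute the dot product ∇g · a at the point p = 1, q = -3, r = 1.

∂g/∂p = 0
∂g/∂q = -6*q*r + 6*q
∂g/∂r = -3*q^2
∇g at (1, -3, 1) = (0, 0, -27)
∇g · a = (0)(4) + (0)(-3) + (-27)(4) = -108

-108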